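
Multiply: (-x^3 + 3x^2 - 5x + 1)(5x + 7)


Distribute each term of the first polynomial:
  (-x^3)(5x + 7) = -5x^4 - 7x^3
  (3x^2)(5x + 7) = 15x^3 + 21x^2
  (-5x)(5x + 7) = -25x^2 - 35x
  (1)(5x + 7) = 5x + 7
Sum: -5x^4 + 8x^3 - 4x^2 - 30x + 7


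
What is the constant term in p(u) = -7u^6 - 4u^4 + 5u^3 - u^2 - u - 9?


Read off the constant term: -9


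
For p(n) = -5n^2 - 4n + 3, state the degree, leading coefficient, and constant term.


Highest power of n is 2, with coefficient -5. Constant term is 3.
Degree = 2, leading coefficient = -5, constant term = 3


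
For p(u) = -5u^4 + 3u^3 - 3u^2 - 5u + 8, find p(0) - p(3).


p(0) = 8
p(3) = -358
p(0) - p(3) = 8 + 358 = 366


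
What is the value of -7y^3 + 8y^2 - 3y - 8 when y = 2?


Using direct substitution:
  -7 * (2)^3 = -56
  8 * (2)^2 = 32
  -3 * (2)^1 = -6
  constant: -8
Sum = -56 + 32 - 6 - 8 = -38


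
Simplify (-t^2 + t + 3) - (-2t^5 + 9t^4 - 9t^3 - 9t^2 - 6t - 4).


Distribute the minus sign:
  (-t^2 + t + 3)
- (-2t^5 + 9t^4 - 9t^3 - 9t^2 - 6t - 4)
Negate second polynomial: 2t^5 - 9t^4 + 9t^3 + 9t^2 + 6t + 4
Add: 2t^5 - 9t^4 + 9t^3 + 8t^2 + 7t + 7


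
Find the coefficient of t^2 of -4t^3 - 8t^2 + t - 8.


Read off the coefficient of t^2: -8


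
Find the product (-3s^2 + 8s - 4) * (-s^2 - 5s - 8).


Distribute each term of the first polynomial:
  (-3s^2)(-s^2 - 5s - 8) = 3s^4 + 15s^3 + 24s^2
  (8s)(-s^2 - 5s - 8) = -8s^3 - 40s^2 - 64s
  (-4)(-s^2 - 5s - 8) = 4s^2 + 20s + 32
Sum: 3s^4 + 7s^3 - 12s^2 - 44s + 32


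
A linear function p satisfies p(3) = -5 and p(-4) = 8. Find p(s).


p(s) = ms + b. Using p(3)=-5, p(-4)=8:
m = (-5 - 8)/(3 + 4) = -13/7 = -13/7
b = -5 - m*(3) = -5 + 39/7 = 4/7
p(s) = -(13/7)s + (4/7)


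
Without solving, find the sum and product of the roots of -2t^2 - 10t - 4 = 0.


For at^2+bt+c=0: sum = -b/a, product = c/a.
a=-2, b=-10, c=-4
Sum = -(-10)/-2 = -5
Product = (-4)/-2 = 2


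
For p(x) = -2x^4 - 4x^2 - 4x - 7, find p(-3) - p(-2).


p(-3) = -193
p(-2) = -47
p(-3) - p(-2) = -193 + 47 = -146


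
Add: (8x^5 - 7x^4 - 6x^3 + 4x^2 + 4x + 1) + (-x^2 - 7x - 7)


Align terms by degree and add:
  8x^5 - 7x^4 - 6x^3 + 4x^2 + 4x + 1
  -x^2 - 7x - 7
= 8x^5 - 7x^4 - 6x^3 + 3x^2 - 3x - 6


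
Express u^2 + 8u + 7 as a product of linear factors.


Roots satisfy r1 + r2 = -b/a = -8 and r1*r2 = c/a = 7.
So r1 = -7, r2 = -1.
u^2 + 8u + 7 = (u - r1)(u - r2) = (u + 7)(u + 1)


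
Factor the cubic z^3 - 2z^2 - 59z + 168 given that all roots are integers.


Try integer roots (divisors of 168). z=7: p(7)=0.
Divide out (z - 7): quotient is z^2 + 5z - 24.
Factor the quadratic: (z - 3)(z + 8)
Result: (z - 7)(z - 3)(z + 8)


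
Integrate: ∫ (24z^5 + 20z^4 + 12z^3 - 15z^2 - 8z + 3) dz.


Reverse power rule on each term:
  ∫ 24z^5 dz = 4z^6
  ∫ 20z^4 dz = 4z^5
  ∫ 12z^3 dz = 3z^4
  ∫ -15z^2 dz = -5z^3
  ∫ -8z dz = -4z^2
  ∫ 3 dz = 3z
F(z) = 4z^6 + 4z^5 + 3z^4 - 5z^3 - 4z^2 + 3z + C


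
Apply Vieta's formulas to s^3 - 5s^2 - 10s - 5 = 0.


Monic cubic s^3+bs^2+cs+d=0: sum=-b, pairwise sum=c, product=-d.
b=-5, c=-10, d=-5
r1+r2+r3 = 5
r1r2+r1r3+r2r3 = -10
r1r2r3 = 5


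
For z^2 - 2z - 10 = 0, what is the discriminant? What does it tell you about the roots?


D = b^2 - 4ac = (-2)^2 - 4(1)(-10) = 4 + 40 = 44
Since D > 0: two distinct irrational roots


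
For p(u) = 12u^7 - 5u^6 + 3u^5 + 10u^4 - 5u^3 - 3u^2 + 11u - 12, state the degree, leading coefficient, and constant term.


Highest power of u is 7, with coefficient 12. Constant term is -12.
Degree = 7, leading coefficient = 12, constant term = -12


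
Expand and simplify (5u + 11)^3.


Expand (5u + 11)^3 by repeated multiplication:
  (5u + 11)^2 = 25u^2 + 110u + 121
= 125u^3 + 825u^2 + 1815u + 1331


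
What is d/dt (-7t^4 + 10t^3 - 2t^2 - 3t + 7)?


Apply the power rule term by term:
  d/dt(-7t^4) = -28t^3
  d/dt(10t^3) = 30t^2
  d/dt(-2t^2) = -4t
  d/dt(-3t) = -3
  d/dt(7) = 0
p'(t) = -28t^3 + 30t^2 - 4t - 3


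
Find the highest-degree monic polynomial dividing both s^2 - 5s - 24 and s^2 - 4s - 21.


Factor each:
  s^2 - 5s - 24 = (s + 3)(s - 8)
  s^2 - 4s - 21 = (s + 3)(s - 7)
Common monic factor: s + 3


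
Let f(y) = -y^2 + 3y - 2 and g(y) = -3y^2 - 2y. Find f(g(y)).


Substitute g(y) into f:
f(g(y)) = -1*(-3y^2 - 2y)^2 + 3*(-3y^2 - 2y) + (-2)
(-3y^2 - 2y)^2 = 9y^4 + 12y^3 + 4y^2
Expand and combine: -9y^4 - 12y^3 - 13y^2 - 6y - 2


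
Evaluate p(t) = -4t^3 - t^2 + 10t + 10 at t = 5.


Using direct substitution:
  -4 * (5)^3 = -500
  -1 * (5)^2 = -25
  10 * (5)^1 = 50
  constant: 10
Sum = -500 - 25 + 50 + 10 = -465


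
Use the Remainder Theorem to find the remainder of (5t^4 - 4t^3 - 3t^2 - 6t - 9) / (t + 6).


By the Remainder Theorem, the remainder equals p(-6):
  5*(-6)^4 = 6480
  -4*(-6)^3 = 864
  -3*(-6)^2 = -108
  -6*(-6)^1 = 36
  constant: -9
Sum: 6480 + 864 - 108 + 36 - 9 = 7263


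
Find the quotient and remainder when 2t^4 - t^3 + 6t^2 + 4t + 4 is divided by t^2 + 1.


(2t^4 - t^3 + 6t^2 + 4t + 4) / (t^2 + 1)
Step 1: 2t^2 * (t^2 + 1) = 2t^4 + 2t^2; subtract.
Step 2: -t * (t^2 + 1) = -t^3 - t; subtract.
Step 3: 4 * (t^2 + 1) = 4t^2 + 4; subtract.
Quotient: 2t^2 - t + 4, Remainder: 5t


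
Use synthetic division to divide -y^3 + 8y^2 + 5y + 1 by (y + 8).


Synthetic division with c = -8. Coefficients: -1, 8, 5, 1
Bring down -1.
  -1 * -8 = 8; 8 + 8 = 16
  16 * -8 = -128; -128 + 5 = -123
  -123 * -8 = 984; 984 + 1 = 985
Quotient: -y^2 + 16y - 123, Remainder: 985


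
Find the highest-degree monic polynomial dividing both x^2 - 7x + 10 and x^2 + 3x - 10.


Factor each:
  x^2 - 7x + 10 = (x - 2)(x - 5)
  x^2 + 3x - 10 = (x - 2)(x + 5)
Common monic factor: x - 2


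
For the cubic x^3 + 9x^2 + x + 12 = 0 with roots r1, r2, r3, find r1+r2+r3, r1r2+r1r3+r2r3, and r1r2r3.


Monic cubic x^3+bx^2+cx+d=0: sum=-b, pairwise sum=c, product=-d.
b=9, c=1, d=12
r1+r2+r3 = -9
r1r2+r1r3+r2r3 = 1
r1r2r3 = -12


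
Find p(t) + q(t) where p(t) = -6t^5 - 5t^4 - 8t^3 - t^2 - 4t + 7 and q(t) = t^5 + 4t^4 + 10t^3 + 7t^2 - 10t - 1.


Align terms by degree and add:
  -6t^5 - 5t^4 - 8t^3 - t^2 - 4t + 7
+ t^5 + 4t^4 + 10t^3 + 7t^2 - 10t - 1
= -5t^5 - t^4 + 2t^3 + 6t^2 - 14t + 6


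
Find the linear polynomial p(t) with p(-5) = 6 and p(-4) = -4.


p(t) = mt + b. Using p(-5)=6, p(-4)=-4:
m = (6 + 4)/(-5 + 4) = 10/-1 = -10
b = 6 - m*(-5) = 6 - 50 = -44
p(t) = -10t - 44


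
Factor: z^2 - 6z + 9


Roots satisfy r1 + r2 = -b/a = 6 and r1*r2 = c/a = 9.
So r1 = 3, r2 = 3.
z^2 - 6z + 9 = (z - r1)(z - r2) = (z - 3)(z - 3)


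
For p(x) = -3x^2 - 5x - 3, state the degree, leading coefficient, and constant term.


Highest power of x is 2, with coefficient -3. Constant term is -3.
Degree = 2, leading coefficient = -3, constant term = -3


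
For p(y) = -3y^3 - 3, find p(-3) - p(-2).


p(-3) = 78
p(-2) = 21
p(-3) - p(-2) = 78 - 21 = 57


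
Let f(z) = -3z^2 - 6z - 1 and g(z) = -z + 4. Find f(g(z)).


Substitute g(z) into f:
f(g(z)) = -3*(-z + 4)^2 + (-6)*(-z + 4) + (-1)
(-z + 4)^2 = z^2 - 8z + 16
Expand and combine: -3z^2 + 30z - 73


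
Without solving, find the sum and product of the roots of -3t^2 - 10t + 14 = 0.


For at^2+bt+c=0: sum = -b/a, product = c/a.
a=-3, b=-10, c=14
Sum = -(-10)/-3 = -10/3
Product = (14)/-3 = -14/3


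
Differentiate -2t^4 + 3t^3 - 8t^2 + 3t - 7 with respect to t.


Apply the power rule term by term:
  d/dt(-2t^4) = -8t^3
  d/dt(3t^3) = 9t^2
  d/dt(-8t^2) = -16t
  d/dt(3t) = 3
  d/dt(-7) = 0
p'(t) = -8t^3 + 9t^2 - 16t + 3


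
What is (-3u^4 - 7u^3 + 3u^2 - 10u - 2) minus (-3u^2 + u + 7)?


Distribute the minus sign:
  (-3u^4 - 7u^3 + 3u^2 - 10u - 2)
- (-3u^2 + u + 7)
Negate second polynomial: 3u^2 - u - 7
Add: -3u^4 - 7u^3 + 6u^2 - 11u - 9


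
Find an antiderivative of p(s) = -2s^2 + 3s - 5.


Reverse power rule on each term:
  ∫ -2s^2 ds = -(2/3)s^3
  ∫ 3s ds = (3/2)s^2
  ∫ -5 ds = -5s
F(s) = -(2/3)s^3 + (3/2)s^2 - 5s + C


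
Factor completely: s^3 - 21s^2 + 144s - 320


Try integer roots (divisors of -320). s=8: p(8)=0.
Divide out (s - 8): quotient is s^2 - 13s + 40.
Factor the quadratic: (s - 8)(s - 5)
Result: (s - 8)(s - 8)(s - 5)


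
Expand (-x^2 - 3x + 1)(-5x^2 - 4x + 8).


Distribute each term of the first polynomial:
  (-x^2)(-5x^2 - 4x + 8) = 5x^4 + 4x^3 - 8x^2
  (-3x)(-5x^2 - 4x + 8) = 15x^3 + 12x^2 - 24x
  (1)(-5x^2 - 4x + 8) = -5x^2 - 4x + 8
Sum: 5x^4 + 19x^3 - x^2 - 28x + 8


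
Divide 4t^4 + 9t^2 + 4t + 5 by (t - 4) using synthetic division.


Synthetic division with c = 4. Coefficients: 4, 0, 9, 4, 5
Bring down 4.
  4 * 4 = 16; 16 + 0 = 16
  16 * 4 = 64; 64 + 9 = 73
  73 * 4 = 292; 292 + 4 = 296
  296 * 4 = 1184; 1184 + 5 = 1189
Quotient: 4t^3 + 16t^2 + 73t + 296, Remainder: 1189


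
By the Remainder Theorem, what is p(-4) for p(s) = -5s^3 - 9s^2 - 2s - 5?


By the Remainder Theorem, the remainder equals p(-4):
  -5*(-4)^3 = 320
  -9*(-4)^2 = -144
  -2*(-4)^1 = 8
  constant: -5
Sum: 320 - 144 + 8 - 5 = 179


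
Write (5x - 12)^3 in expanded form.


Expand (5x - 12)^3 by repeated multiplication:
  (5x - 12)^2 = 25x^2 - 120x + 144
= 125x^3 - 900x^2 + 2160x - 1728


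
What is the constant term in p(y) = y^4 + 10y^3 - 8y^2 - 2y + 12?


Read off the constant term: 12


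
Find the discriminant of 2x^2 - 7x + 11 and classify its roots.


D = b^2 - 4ac = (-7)^2 - 4(2)(11) = 49 - 88 = -39
Since D < 0: two complex conjugate roots (no real roots)


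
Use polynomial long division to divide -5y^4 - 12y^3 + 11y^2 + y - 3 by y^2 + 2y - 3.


(-5y^4 - 12y^3 + 11y^2 + y - 3) / (y^2 + 2y - 3)
Step 1: -5y^2 * (y^2 + 2y - 3) = -5y^4 - 10y^3 + 15y^2; subtract.
Step 2: -2y * (y^2 + 2y - 3) = -2y^3 - 4y^2 + 6y; subtract.
Step 3: 0 * (y^2 + 2y - 3) = 0; subtract.
Quotient: -5y^2 - 2y, Remainder: -5y - 3


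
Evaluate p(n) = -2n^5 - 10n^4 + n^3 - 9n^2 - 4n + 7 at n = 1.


Using direct substitution:
  -2 * (1)^5 = -2
  -10 * (1)^4 = -10
  1 * (1)^3 = 1
  -9 * (1)^2 = -9
  -4 * (1)^1 = -4
  constant: 7
Sum = -2 - 10 + 1 - 9 - 4 + 7 = -17


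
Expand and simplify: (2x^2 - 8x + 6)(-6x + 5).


Distribute each term of the first polynomial:
  (2x^2)(-6x + 5) = -12x^3 + 10x^2
  (-8x)(-6x + 5) = 48x^2 - 40x
  (6)(-6x + 5) = -36x + 30
Sum: -12x^3 + 58x^2 - 76x + 30


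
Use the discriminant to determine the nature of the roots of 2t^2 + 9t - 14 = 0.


D = b^2 - 4ac = (9)^2 - 4(2)(-14) = 81 + 112 = 193
Since D > 0: two distinct irrational roots


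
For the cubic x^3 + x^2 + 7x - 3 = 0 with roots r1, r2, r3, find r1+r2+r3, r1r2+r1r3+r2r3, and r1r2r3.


Monic cubic x^3+bx^2+cx+d=0: sum=-b, pairwise sum=c, product=-d.
b=1, c=7, d=-3
r1+r2+r3 = -1
r1r2+r1r3+r2r3 = 7
r1r2r3 = 3


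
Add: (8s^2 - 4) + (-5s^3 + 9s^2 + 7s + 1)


Align terms by degree and add:
  8s^2 - 4
  -5s^3 + 9s^2 + 7s + 1
= -5s^3 + 17s^2 + 7s - 3


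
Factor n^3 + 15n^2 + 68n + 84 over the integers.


Try integer roots (divisors of 84). n=-7: p(-7)=0.
Divide out (n + 7): quotient is n^2 + 8n + 12.
Factor the quadratic: (n + 2)(n + 6)
Result: (n + 7)(n + 2)(n + 6)


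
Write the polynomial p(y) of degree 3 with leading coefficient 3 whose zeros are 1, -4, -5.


p(y) = 3(y - 1)(y + 4)(y + 5)
Expand: 3y^3 + 24y^2 + 33y - 60


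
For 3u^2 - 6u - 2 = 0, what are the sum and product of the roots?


For au^2+bu+c=0: sum = -b/a, product = c/a.
a=3, b=-6, c=-2
Sum = -(-6)/3 = 2
Product = (-2)/3 = -2/3


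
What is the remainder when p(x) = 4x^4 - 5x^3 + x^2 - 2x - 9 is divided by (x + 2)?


By the Remainder Theorem, the remainder equals p(-2):
  4*(-2)^4 = 64
  -5*(-2)^3 = 40
  1*(-2)^2 = 4
  -2*(-2)^1 = 4
  constant: -9
Sum: 64 + 40 + 4 + 4 - 9 = 103


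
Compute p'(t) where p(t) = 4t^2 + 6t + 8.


Apply the power rule term by term:
  d/dt(4t^2) = 8t
  d/dt(6t) = 6
  d/dt(8) = 0
p'(t) = 8t + 6


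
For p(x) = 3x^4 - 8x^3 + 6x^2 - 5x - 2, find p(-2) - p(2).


p(-2) = 144
p(2) = -4
p(-2) - p(2) = 144 + 4 = 148


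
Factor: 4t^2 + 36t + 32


Roots satisfy r1 + r2 = -b/a = -9 and r1*r2 = c/a = 8.
So r1 = -8, r2 = -1.
4t^2 + 36t + 32 = 4(t - r1)(t - r2) = 4(t + 8)(t + 1)


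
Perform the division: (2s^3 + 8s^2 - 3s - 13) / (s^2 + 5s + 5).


(2s^3 + 8s^2 - 3s - 13) / (s^2 + 5s + 5)
Step 1: 2s * (s^2 + 5s + 5) = 2s^3 + 10s^2 + 10s; subtract.
Step 2: -2 * (s^2 + 5s + 5) = -2s^2 - 10s - 10; subtract.
Quotient: 2s - 2, Remainder: -3s - 3


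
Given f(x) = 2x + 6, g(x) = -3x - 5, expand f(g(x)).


Substitute g(x) into f:
f(g(x)) = 2*(-3x - 5) + 6
Expand and combine: -6x - 4


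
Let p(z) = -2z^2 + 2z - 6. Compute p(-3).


Using direct substitution:
  -2 * (-3)^2 = -18
  2 * (-3)^1 = -6
  constant: -6
Sum = -18 - 6 - 6 = -30


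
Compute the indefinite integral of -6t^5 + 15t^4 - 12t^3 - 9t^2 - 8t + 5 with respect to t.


Reverse power rule on each term:
  ∫ -6t^5 dt = -t^6
  ∫ 15t^4 dt = 3t^5
  ∫ -12t^3 dt = -3t^4
  ∫ -9t^2 dt = -3t^3
  ∫ -8t dt = -4t^2
  ∫ 5 dt = 5t
F(t) = -t^6 + 3t^5 - 3t^4 - 3t^3 - 4t^2 + 5t + C


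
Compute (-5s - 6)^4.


Expand (-5s - 6)^4 by repeated multiplication:
  (-5s - 6)^2 = 25s^2 + 60s + 36
  (-5s - 6)^3 = -125s^3 - 450s^2 - 540s - 216
= 625s^4 + 3000s^3 + 5400s^2 + 4320s + 1296


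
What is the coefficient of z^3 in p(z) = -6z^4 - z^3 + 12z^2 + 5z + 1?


Read off the coefficient of z^3: -1


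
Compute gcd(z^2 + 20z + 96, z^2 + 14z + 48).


Factor each:
  z^2 + 20z + 96 = (z + 8)(z + 12)
  z^2 + 14z + 48 = (z + 8)(z + 6)
Common monic factor: z + 8


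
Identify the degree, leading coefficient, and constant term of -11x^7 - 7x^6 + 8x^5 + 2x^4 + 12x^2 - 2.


Highest power of x is 7, with coefficient -11. Constant term is -2.
Degree = 7, leading coefficient = -11, constant term = -2


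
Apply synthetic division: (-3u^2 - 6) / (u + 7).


Synthetic division with c = -7. Coefficients: -3, 0, -6
Bring down -3.
  -3 * -7 = 21; 21 + 0 = 21
  21 * -7 = -147; -147 - 6 = -153
Quotient: -3u + 21, Remainder: -153


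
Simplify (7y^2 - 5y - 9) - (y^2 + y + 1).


Distribute the minus sign:
  (7y^2 - 5y - 9)
- (y^2 + y + 1)
Negate second polynomial: -y^2 - y - 1
Add: 6y^2 - 6y - 10


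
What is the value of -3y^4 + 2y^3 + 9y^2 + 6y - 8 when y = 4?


Using direct substitution:
  -3 * (4)^4 = -768
  2 * (4)^3 = 128
  9 * (4)^2 = 144
  6 * (4)^1 = 24
  constant: -8
Sum = -768 + 128 + 144 + 24 - 8 = -480


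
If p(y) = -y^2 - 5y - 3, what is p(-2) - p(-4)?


p(-2) = 3
p(-4) = 1
p(-2) - p(-4) = 3 - 1 = 2


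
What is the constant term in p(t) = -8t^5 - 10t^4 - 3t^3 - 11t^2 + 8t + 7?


Read off the constant term: 7


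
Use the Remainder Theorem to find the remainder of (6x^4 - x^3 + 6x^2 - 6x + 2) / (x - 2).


By the Remainder Theorem, the remainder equals p(2):
  6*(2)^4 = 96
  -1*(2)^3 = -8
  6*(2)^2 = 24
  -6*(2)^1 = -12
  constant: 2
Sum: 96 - 8 + 24 - 12 + 2 = 102


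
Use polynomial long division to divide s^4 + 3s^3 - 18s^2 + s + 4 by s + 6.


(s^4 + 3s^3 - 18s^2 + s + 4) / (s + 6)
Step 1: s^3 * (s + 6) = s^4 + 6s^3; subtract.
Step 2: -3s^2 * (s + 6) = -3s^3 - 18s^2; subtract.
Step 3: 0 * (s + 6) = 0; subtract.
Step 4: 1 * (s + 6) = s + 6; subtract.
Quotient: s^3 - 3s^2 + 1, Remainder: -2


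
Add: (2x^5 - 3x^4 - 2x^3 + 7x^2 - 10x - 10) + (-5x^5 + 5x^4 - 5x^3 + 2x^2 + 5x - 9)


Align terms by degree and add:
  2x^5 - 3x^4 - 2x^3 + 7x^2 - 10x - 10
  -5x^5 + 5x^4 - 5x^3 + 2x^2 + 5x - 9
= -3x^5 + 2x^4 - 7x^3 + 9x^2 - 5x - 19


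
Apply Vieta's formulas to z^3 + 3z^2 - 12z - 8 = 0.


Monic cubic z^3+bz^2+cz+d=0: sum=-b, pairwise sum=c, product=-d.
b=3, c=-12, d=-8
r1+r2+r3 = -3
r1r2+r1r3+r2r3 = -12
r1r2r3 = 8


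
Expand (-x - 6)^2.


Expand (-x - 6)^2 by repeated multiplication:
= x^2 + 12x + 36


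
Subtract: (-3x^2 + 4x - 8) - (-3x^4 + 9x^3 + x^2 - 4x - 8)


Distribute the minus sign:
  (-3x^2 + 4x - 8)
- (-3x^4 + 9x^3 + x^2 - 4x - 8)
Negate second polynomial: 3x^4 - 9x^3 - x^2 + 4x + 8
Add: 3x^4 - 9x^3 - 4x^2 + 8x


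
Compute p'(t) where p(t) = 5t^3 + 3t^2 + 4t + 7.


Apply the power rule term by term:
  d/dt(5t^3) = 15t^2
  d/dt(3t^2) = 6t
  d/dt(4t) = 4
  d/dt(7) = 0
p'(t) = 15t^2 + 6t + 4


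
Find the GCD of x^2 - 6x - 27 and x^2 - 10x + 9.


Factor each:
  x^2 - 6x - 27 = (x - 9)(x + 3)
  x^2 - 10x + 9 = (x - 9)(x - 1)
Common monic factor: x - 9


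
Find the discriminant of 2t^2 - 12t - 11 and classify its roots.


D = b^2 - 4ac = (-12)^2 - 4(2)(-11) = 144 + 88 = 232
Since D > 0: two distinct irrational roots


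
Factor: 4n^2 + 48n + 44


Roots satisfy r1 + r2 = -b/a = -12 and r1*r2 = c/a = 11.
So r1 = -1, r2 = -11.
4n^2 + 48n + 44 = 4(n - r1)(n - r2) = 4(n + 1)(n + 11)


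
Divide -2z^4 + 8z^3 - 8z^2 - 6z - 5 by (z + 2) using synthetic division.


Synthetic division with c = -2. Coefficients: -2, 8, -8, -6, -5
Bring down -2.
  -2 * -2 = 4; 4 + 8 = 12
  12 * -2 = -24; -24 - 8 = -32
  -32 * -2 = 64; 64 - 6 = 58
  58 * -2 = -116; -116 - 5 = -121
Quotient: -2z^3 + 12z^2 - 32z + 58, Remainder: -121


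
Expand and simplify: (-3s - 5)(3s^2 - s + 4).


Distribute each term of the first polynomial:
  (-3s)(3s^2 - s + 4) = -9s^3 + 3s^2 - 12s
  (-5)(3s^2 - s + 4) = -15s^2 + 5s - 20
Sum: -9s^3 - 12s^2 - 7s - 20


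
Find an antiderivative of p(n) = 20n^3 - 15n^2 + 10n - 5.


Reverse power rule on each term:
  ∫ 20n^3 dn = 5n^4
  ∫ -15n^2 dn = -5n^3
  ∫ 10n dn = 5n^2
  ∫ -5 dn = -5n
F(n) = 5n^4 - 5n^3 + 5n^2 - 5n + C


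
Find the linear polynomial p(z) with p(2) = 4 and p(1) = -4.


p(z) = mz + b. Using p(2)=4, p(1)=-4:
m = (4 + 4)/(2 - 1) = 8/1 = 8
b = 4 - m*(2) = 4 - 16 = -12
p(z) = 8z - 12


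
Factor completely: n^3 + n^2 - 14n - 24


Try integer roots (divisors of -24). n=4: p(4)=0.
Divide out (n - 4): quotient is n^2 + 5n + 6.
Factor the quadratic: (n + 3)(n + 2)
Result: (n - 4)(n + 3)(n + 2)


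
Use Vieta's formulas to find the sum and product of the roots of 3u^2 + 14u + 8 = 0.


For au^2+bu+c=0: sum = -b/a, product = c/a.
a=3, b=14, c=8
Sum = -(14)/3 = -14/3
Product = (8)/3 = 8/3


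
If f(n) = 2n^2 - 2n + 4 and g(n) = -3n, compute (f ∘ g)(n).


Substitute g(n) into f:
f(g(n)) = 2*(-3n)^2 + (-2)*(-3n) + 4
(-3n)^2 = 9n^2
Expand and combine: 18n^2 + 6n + 4


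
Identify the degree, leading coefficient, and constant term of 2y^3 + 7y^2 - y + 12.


Highest power of y is 3, with coefficient 2. Constant term is 12.
Degree = 3, leading coefficient = 2, constant term = 12


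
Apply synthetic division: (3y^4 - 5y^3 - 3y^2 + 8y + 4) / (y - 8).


Synthetic division with c = 8. Coefficients: 3, -5, -3, 8, 4
Bring down 3.
  3 * 8 = 24; 24 - 5 = 19
  19 * 8 = 152; 152 - 3 = 149
  149 * 8 = 1192; 1192 + 8 = 1200
  1200 * 8 = 9600; 9600 + 4 = 9604
Quotient: 3y^3 + 19y^2 + 149y + 1200, Remainder: 9604


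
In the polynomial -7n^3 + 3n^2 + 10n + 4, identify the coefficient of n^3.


Read off the coefficient of n^3: -7


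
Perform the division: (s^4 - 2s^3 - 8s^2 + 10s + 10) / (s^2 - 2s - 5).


(s^4 - 2s^3 - 8s^2 + 10s + 10) / (s^2 - 2s - 5)
Step 1: s^2 * (s^2 - 2s - 5) = s^4 - 2s^3 - 5s^2; subtract.
Step 2: 0 * (s^2 - 2s - 5) = 0; subtract.
Step 3: -3 * (s^2 - 2s - 5) = -3s^2 + 6s + 15; subtract.
Quotient: s^2 - 3, Remainder: 4s - 5


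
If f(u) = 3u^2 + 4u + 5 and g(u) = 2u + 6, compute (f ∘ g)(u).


Substitute g(u) into f:
f(g(u)) = 3*(2u + 6)^2 + 4*(2u + 6) + 5
(2u + 6)^2 = 4u^2 + 24u + 36
Expand and combine: 12u^2 + 80u + 137


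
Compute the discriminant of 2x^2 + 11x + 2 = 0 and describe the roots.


D = b^2 - 4ac = (11)^2 - 4(2)(2) = 121 - 16 = 105
Since D > 0: two distinct irrational roots


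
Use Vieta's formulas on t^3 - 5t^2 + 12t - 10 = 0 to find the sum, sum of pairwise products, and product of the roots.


Monic cubic t^3+bt^2+ct+d=0: sum=-b, pairwise sum=c, product=-d.
b=-5, c=12, d=-10
r1+r2+r3 = 5
r1r2+r1r3+r2r3 = 12
r1r2r3 = 10


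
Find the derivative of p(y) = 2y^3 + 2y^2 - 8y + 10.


Apply the power rule term by term:
  d/dy(2y^3) = 6y^2
  d/dy(2y^2) = 4y
  d/dy(-8y) = -8
  d/dy(10) = 0
p'(y) = 6y^2 + 4y - 8


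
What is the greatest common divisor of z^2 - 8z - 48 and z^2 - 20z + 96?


Factor each:
  z^2 - 8z - 48 = (z - 12)(z + 4)
  z^2 - 20z + 96 = (z - 12)(z - 8)
Common monic factor: z - 12


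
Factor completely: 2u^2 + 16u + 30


Roots satisfy r1 + r2 = -b/a = -8 and r1*r2 = c/a = 15.
So r1 = -5, r2 = -3.
2u^2 + 16u + 30 = 2(u - r1)(u - r2) = 2(u + 5)(u + 3)


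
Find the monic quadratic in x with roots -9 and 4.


p(x) = (x + 9)(x - 4)
Expand: x^2 + 5x - 36


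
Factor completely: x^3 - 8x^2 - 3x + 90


Try integer roots (divisors of 90). x=6: p(6)=0.
Divide out (x - 6): quotient is x^2 - 2x - 15.
Factor the quadratic: (x + 3)(x - 5)
Result: (x - 6)(x + 3)(x - 5)


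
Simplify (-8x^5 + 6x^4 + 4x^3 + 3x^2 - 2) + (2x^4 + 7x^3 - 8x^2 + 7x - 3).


Align terms by degree and add:
  -8x^5 + 6x^4 + 4x^3 + 3x^2 - 2
+ 2x^4 + 7x^3 - 8x^2 + 7x - 3
= -8x^5 + 8x^4 + 11x^3 - 5x^2 + 7x - 5


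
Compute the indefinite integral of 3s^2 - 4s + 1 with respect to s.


Reverse power rule on each term:
  ∫ 3s^2 ds = s^3
  ∫ -4s ds = -2s^2
  ∫ 1 ds = s
F(s) = s^3 - 2s^2 + s + C


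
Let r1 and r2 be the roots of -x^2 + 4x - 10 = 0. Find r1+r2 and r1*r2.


For ax^2+bx+c=0: sum = -b/a, product = c/a.
a=-1, b=4, c=-10
Sum = -(4)/-1 = 4
Product = (-10)/-1 = 10


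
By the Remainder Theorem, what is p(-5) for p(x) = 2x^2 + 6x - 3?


By the Remainder Theorem, the remainder equals p(-5):
  2*(-5)^2 = 50
  6*(-5)^1 = -30
  constant: -3
Sum: 50 - 30 - 3 = 17


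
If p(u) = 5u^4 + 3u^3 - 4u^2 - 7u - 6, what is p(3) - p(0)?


p(3) = 423
p(0) = -6
p(3) - p(0) = 423 + 6 = 429


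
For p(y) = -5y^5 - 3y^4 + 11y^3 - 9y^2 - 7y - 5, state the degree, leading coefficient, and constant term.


Highest power of y is 5, with coefficient -5. Constant term is -5.
Degree = 5, leading coefficient = -5, constant term = -5


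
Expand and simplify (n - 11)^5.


Expand (n - 11)^5 by repeated multiplication:
  (n - 11)^2 = n^2 - 22n + 121
  (n - 11)^3 = n^3 - 33n^2 + 363n - 1331
  (n - 11)^4 = n^4 - 44n^3 + 726n^2 - 5324n + 14641
= n^5 - 55n^4 + 1210n^3 - 13310n^2 + 73205n - 161051


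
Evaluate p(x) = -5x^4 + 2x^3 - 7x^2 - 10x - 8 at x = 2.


Using direct substitution:
  -5 * (2)^4 = -80
  2 * (2)^3 = 16
  -7 * (2)^2 = -28
  -10 * (2)^1 = -20
  constant: -8
Sum = -80 + 16 - 28 - 20 - 8 = -120


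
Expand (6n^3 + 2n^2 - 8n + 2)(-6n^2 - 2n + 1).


Distribute each term of the first polynomial:
  (6n^3)(-6n^2 - 2n + 1) = -36n^5 - 12n^4 + 6n^3
  (2n^2)(-6n^2 - 2n + 1) = -12n^4 - 4n^3 + 2n^2
  (-8n)(-6n^2 - 2n + 1) = 48n^3 + 16n^2 - 8n
  (2)(-6n^2 - 2n + 1) = -12n^2 - 4n + 2
Sum: -36n^5 - 24n^4 + 50n^3 + 6n^2 - 12n + 2


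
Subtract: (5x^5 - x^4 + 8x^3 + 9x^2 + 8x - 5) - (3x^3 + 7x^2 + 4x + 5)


Distribute the minus sign:
  (5x^5 - x^4 + 8x^3 + 9x^2 + 8x - 5)
- (3x^3 + 7x^2 + 4x + 5)
Negate second polynomial: -3x^3 - 7x^2 - 4x - 5
Add: 5x^5 - x^4 + 5x^3 + 2x^2 + 4x - 10


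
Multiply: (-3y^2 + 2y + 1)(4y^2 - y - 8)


Distribute each term of the first polynomial:
  (-3y^2)(4y^2 - y - 8) = -12y^4 + 3y^3 + 24y^2
  (2y)(4y^2 - y - 8) = 8y^3 - 2y^2 - 16y
  (1)(4y^2 - y - 8) = 4y^2 - y - 8
Sum: -12y^4 + 11y^3 + 26y^2 - 17y - 8


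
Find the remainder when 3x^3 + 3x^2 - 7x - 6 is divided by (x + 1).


By the Remainder Theorem, the remainder equals p(-1):
  3*(-1)^3 = -3
  3*(-1)^2 = 3
  -7*(-1)^1 = 7
  constant: -6
Sum: -3 + 3 + 7 - 6 = 1


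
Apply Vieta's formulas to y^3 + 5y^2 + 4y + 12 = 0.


Monic cubic y^3+by^2+cy+d=0: sum=-b, pairwise sum=c, product=-d.
b=5, c=4, d=12
r1+r2+r3 = -5
r1r2+r1r3+r2r3 = 4
r1r2r3 = -12


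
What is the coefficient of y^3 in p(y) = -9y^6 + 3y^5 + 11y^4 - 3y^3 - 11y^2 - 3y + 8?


Read off the coefficient of y^3: -3


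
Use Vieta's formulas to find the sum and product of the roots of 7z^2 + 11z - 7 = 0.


For az^2+bz+c=0: sum = -b/a, product = c/a.
a=7, b=11, c=-7
Sum = -(11)/7 = -11/7
Product = (-7)/7 = -1


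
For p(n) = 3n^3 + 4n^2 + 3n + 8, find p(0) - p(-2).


p(0) = 8
p(-2) = -6
p(0) - p(-2) = 8 + 6 = 14


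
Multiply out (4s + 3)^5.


Expand (4s + 3)^5 by repeated multiplication:
  (4s + 3)^2 = 16s^2 + 24s + 9
  (4s + 3)^3 = 64s^3 + 144s^2 + 108s + 27
  (4s + 3)^4 = 256s^4 + 768s^3 + 864s^2 + 432s + 81
= 1024s^5 + 3840s^4 + 5760s^3 + 4320s^2 + 1620s + 243


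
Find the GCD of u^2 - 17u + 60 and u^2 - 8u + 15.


Factor each:
  u^2 - 17u + 60 = (u - 5)(u - 12)
  u^2 - 8u + 15 = (u - 5)(u - 3)
Common monic factor: u - 5


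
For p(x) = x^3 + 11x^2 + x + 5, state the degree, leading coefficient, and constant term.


Highest power of x is 3, with coefficient 1. Constant term is 5.
Degree = 3, leading coefficient = 1, constant term = 5


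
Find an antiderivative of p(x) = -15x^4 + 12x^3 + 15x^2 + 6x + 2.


Reverse power rule on each term:
  ∫ -15x^4 dx = -3x^5
  ∫ 12x^3 dx = 3x^4
  ∫ 15x^2 dx = 5x^3
  ∫ 6x dx = 3x^2
  ∫ 2 dx = 2x
F(x) = -3x^5 + 3x^4 + 5x^3 + 3x^2 + 2x + C


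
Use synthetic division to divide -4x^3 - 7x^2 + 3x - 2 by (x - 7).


Synthetic division with c = 7. Coefficients: -4, -7, 3, -2
Bring down -4.
  -4 * 7 = -28; -28 - 7 = -35
  -35 * 7 = -245; -245 + 3 = -242
  -242 * 7 = -1694; -1694 - 2 = -1696
Quotient: -4x^2 - 35x - 242, Remainder: -1696


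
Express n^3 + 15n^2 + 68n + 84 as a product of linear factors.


Try integer roots (divisors of 84). n=-2: p(-2)=0.
Divide out (n + 2): quotient is n^2 + 13n + 42.
Factor the quadratic: (n + 7)(n + 6)
Result: (n + 2)(n + 7)(n + 6)


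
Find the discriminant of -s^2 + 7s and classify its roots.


D = b^2 - 4ac = (7)^2 - 4(-1)(0) = 49 = 49
Since D > 0: two distinct rational roots


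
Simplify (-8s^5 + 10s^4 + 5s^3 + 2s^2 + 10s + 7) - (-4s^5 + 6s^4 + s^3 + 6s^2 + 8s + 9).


Distribute the minus sign:
  (-8s^5 + 10s^4 + 5s^3 + 2s^2 + 10s + 7)
- (-4s^5 + 6s^4 + s^3 + 6s^2 + 8s + 9)
Negate second polynomial: 4s^5 - 6s^4 - s^3 - 6s^2 - 8s - 9
Add: -4s^5 + 4s^4 + 4s^3 - 4s^2 + 2s - 2


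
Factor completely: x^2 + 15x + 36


Roots satisfy r1 + r2 = -b/a = -15 and r1*r2 = c/a = 36.
So r1 = -12, r2 = -3.
x^2 + 15x + 36 = (x - r1)(x - r2) = (x + 12)(x + 3)


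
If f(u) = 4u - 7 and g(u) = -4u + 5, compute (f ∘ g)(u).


Substitute g(u) into f:
f(g(u)) = 4*(-4u + 5) + (-7)
Expand and combine: -16u + 13


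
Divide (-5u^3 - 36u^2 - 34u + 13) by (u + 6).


(-5u^3 - 36u^2 - 34u + 13) / (u + 6)
Step 1: -5u^2 * (u + 6) = -5u^3 - 30u^2; subtract.
Step 2: -6u * (u + 6) = -6u^2 - 36u; subtract.
Step 3: 2 * (u + 6) = 2u + 12; subtract.
Quotient: -5u^2 - 6u + 2, Remainder: 1


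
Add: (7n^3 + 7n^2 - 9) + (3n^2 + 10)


Align terms by degree and add:
  7n^3 + 7n^2 - 9
+ 3n^2 + 10
= 7n^3 + 10n^2 + 1


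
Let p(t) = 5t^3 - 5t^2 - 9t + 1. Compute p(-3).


Using direct substitution:
  5 * (-3)^3 = -135
  -5 * (-3)^2 = -45
  -9 * (-3)^1 = 27
  constant: 1
Sum = -135 - 45 + 27 + 1 = -152


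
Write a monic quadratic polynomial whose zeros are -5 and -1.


p(n) = (n + 5)(n + 1)
Expand: n^2 + 6n + 5


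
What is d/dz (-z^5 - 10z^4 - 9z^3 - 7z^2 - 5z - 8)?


Apply the power rule term by term:
  d/dz(-z^5) = -5z^4
  d/dz(-10z^4) = -40z^3
  d/dz(-9z^3) = -27z^2
  d/dz(-7z^2) = -14z
  d/dz(-5z) = -5
  d/dz(-8) = 0
p'(z) = -5z^4 - 40z^3 - 27z^2 - 14z - 5


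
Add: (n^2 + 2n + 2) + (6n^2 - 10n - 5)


Align terms by degree and add:
  n^2 + 2n + 2
+ 6n^2 - 10n - 5
= 7n^2 - 8n - 3


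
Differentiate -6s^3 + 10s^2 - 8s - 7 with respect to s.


Apply the power rule term by term:
  d/ds(-6s^3) = -18s^2
  d/ds(10s^2) = 20s
  d/ds(-8s) = -8
  d/ds(-7) = 0
p'(s) = -18s^2 + 20s - 8


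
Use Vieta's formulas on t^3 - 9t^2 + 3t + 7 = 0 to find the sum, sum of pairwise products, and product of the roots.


Monic cubic t^3+bt^2+ct+d=0: sum=-b, pairwise sum=c, product=-d.
b=-9, c=3, d=7
r1+r2+r3 = 9
r1r2+r1r3+r2r3 = 3
r1r2r3 = -7


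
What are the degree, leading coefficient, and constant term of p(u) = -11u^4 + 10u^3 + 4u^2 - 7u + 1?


Highest power of u is 4, with coefficient -11. Constant term is 1.
Degree = 4, leading coefficient = -11, constant term = 1


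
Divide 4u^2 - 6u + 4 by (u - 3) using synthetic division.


Synthetic division with c = 3. Coefficients: 4, -6, 4
Bring down 4.
  4 * 3 = 12; 12 - 6 = 6
  6 * 3 = 18; 18 + 4 = 22
Quotient: 4u + 6, Remainder: 22


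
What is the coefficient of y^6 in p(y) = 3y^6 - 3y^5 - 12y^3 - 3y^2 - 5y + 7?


Read off the coefficient of y^6: 3


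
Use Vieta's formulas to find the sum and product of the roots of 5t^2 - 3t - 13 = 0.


For at^2+bt+c=0: sum = -b/a, product = c/a.
a=5, b=-3, c=-13
Sum = -(-3)/5 = 3/5
Product = (-13)/5 = -13/5


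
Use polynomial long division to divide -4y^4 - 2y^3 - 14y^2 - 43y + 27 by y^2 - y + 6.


(-4y^4 - 2y^3 - 14y^2 - 43y + 27) / (y^2 - y + 6)
Step 1: -4y^2 * (y^2 - y + 6) = -4y^4 + 4y^3 - 24y^2; subtract.
Step 2: -6y * (y^2 - y + 6) = -6y^3 + 6y^2 - 36y; subtract.
Step 3: 4 * (y^2 - y + 6) = 4y^2 - 4y + 24; subtract.
Quotient: -4y^2 - 6y + 4, Remainder: -3y + 3


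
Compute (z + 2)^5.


Expand (z + 2)^5 by repeated multiplication:
  (z + 2)^2 = z^2 + 4z + 4
  (z + 2)^3 = z^3 + 6z^2 + 12z + 8
  (z + 2)^4 = z^4 + 8z^3 + 24z^2 + 32z + 16
= z^5 + 10z^4 + 40z^3 + 80z^2 + 80z + 32


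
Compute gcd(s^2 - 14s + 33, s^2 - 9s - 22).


Factor each:
  s^2 - 14s + 33 = (s - 11)(s - 3)
  s^2 - 9s - 22 = (s - 11)(s + 2)
Common monic factor: s - 11


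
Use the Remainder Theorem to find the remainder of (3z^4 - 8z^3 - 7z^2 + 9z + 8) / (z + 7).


By the Remainder Theorem, the remainder equals p(-7):
  3*(-7)^4 = 7203
  -8*(-7)^3 = 2744
  -7*(-7)^2 = -343
  9*(-7)^1 = -63
  constant: 8
Sum: 7203 + 2744 - 343 - 63 + 8 = 9549


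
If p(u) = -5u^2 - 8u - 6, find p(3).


Using direct substitution:
  -5 * (3)^2 = -45
  -8 * (3)^1 = -24
  constant: -6
Sum = -45 - 24 - 6 = -75


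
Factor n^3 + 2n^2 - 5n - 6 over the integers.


Try integer roots (divisors of -6). n=2: p(2)=0.
Divide out (n - 2): quotient is n^2 + 4n + 3.
Factor the quadratic: (n + 1)(n + 3)
Result: (n - 2)(n + 1)(n + 3)


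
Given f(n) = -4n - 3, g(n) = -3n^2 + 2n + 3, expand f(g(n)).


Substitute g(n) into f:
f(g(n)) = -4*(-3n^2 + 2n + 3) + (-3)
Expand and combine: 12n^2 - 8n - 15


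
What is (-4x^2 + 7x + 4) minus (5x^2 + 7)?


Distribute the minus sign:
  (-4x^2 + 7x + 4)
- (5x^2 + 7)
Negate second polynomial: -5x^2 - 7
Add: -9x^2 + 7x - 3


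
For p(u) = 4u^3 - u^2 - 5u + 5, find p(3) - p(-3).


p(3) = 89
p(-3) = -97
p(3) - p(-3) = 89 + 97 = 186


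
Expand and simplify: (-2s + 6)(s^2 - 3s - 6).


Distribute each term of the first polynomial:
  (-2s)(s^2 - 3s - 6) = -2s^3 + 6s^2 + 12s
  (6)(s^2 - 3s - 6) = 6s^2 - 18s - 36
Sum: -2s^3 + 12s^2 - 6s - 36


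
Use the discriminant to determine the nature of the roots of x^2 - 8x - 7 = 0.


D = b^2 - 4ac = (-8)^2 - 4(1)(-7) = 64 + 28 = 92
Since D > 0: two distinct irrational roots


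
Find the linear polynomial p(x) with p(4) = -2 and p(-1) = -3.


p(x) = mx + b. Using p(4)=-2, p(-1)=-3:
m = (-2 + 3)/(4 + 1) = 1/5 = 1/5
b = -2 - m*(4) = -2 - 4/5 = -14/5
p(x) = (1/5)x - (14/5)


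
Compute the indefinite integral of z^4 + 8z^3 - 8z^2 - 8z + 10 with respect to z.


Reverse power rule on each term:
  ∫ z^4 dz = (1/5)z^5
  ∫ 8z^3 dz = 2z^4
  ∫ -8z^2 dz = -(8/3)z^3
  ∫ -8z dz = -4z^2
  ∫ 10 dz = 10z
F(z) = (1/5)z^5 + 2z^4 - (8/3)z^3 - 4z^2 + 10z + C


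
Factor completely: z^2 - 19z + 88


Roots satisfy r1 + r2 = -b/a = 19 and r1*r2 = c/a = 88.
So r1 = 11, r2 = 8.
z^2 - 19z + 88 = (z - r1)(z - r2) = (z - 11)(z - 8)


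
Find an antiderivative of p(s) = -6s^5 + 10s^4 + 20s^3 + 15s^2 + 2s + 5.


Reverse power rule on each term:
  ∫ -6s^5 ds = -s^6
  ∫ 10s^4 ds = 2s^5
  ∫ 20s^3 ds = 5s^4
  ∫ 15s^2 ds = 5s^3
  ∫ 2s ds = s^2
  ∫ 5 ds = 5s
F(s) = -s^6 + 2s^5 + 5s^4 + 5s^3 + s^2 + 5s + C


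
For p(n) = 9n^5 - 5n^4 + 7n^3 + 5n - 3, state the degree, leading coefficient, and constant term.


Highest power of n is 5, with coefficient 9. Constant term is -3.
Degree = 5, leading coefficient = 9, constant term = -3


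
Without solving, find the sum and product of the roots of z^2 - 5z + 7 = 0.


For az^2+bz+c=0: sum = -b/a, product = c/a.
a=1, b=-5, c=7
Sum = -(-5)/1 = 5
Product = (7)/1 = 7


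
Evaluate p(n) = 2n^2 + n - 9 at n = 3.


Using direct substitution:
  2 * (3)^2 = 18
  1 * (3)^1 = 3
  constant: -9
Sum = 18 + 3 - 9 = 12


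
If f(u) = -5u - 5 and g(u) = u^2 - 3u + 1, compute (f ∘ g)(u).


Substitute g(u) into f:
f(g(u)) = -5*(u^2 - 3u + 1) + (-5)
Expand and combine: -5u^2 + 15u - 10


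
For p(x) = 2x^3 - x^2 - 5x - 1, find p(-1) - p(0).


p(-1) = 1
p(0) = -1
p(-1) - p(0) = 1 + 1 = 2


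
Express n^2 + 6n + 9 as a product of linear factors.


Roots satisfy r1 + r2 = -b/a = -6 and r1*r2 = c/a = 9.
So r1 = -3, r2 = -3.
n^2 + 6n + 9 = (n - r1)(n - r2) = (n + 3)(n + 3)


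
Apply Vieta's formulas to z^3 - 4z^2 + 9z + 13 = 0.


Monic cubic z^3+bz^2+cz+d=0: sum=-b, pairwise sum=c, product=-d.
b=-4, c=9, d=13
r1+r2+r3 = 4
r1r2+r1r3+r2r3 = 9
r1r2r3 = -13


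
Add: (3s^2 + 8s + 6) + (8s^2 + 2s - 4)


Align terms by degree and add:
  3s^2 + 8s + 6
+ 8s^2 + 2s - 4
= 11s^2 + 10s + 2


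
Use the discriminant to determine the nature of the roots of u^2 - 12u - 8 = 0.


D = b^2 - 4ac = (-12)^2 - 4(1)(-8) = 144 + 32 = 176
Since D > 0: two distinct irrational roots


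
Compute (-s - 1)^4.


Expand (-s - 1)^4 by repeated multiplication:
  (-s - 1)^2 = s^2 + 2s + 1
  (-s - 1)^3 = -s^3 - 3s^2 - 3s - 1
= s^4 + 4s^3 + 6s^2 + 4s + 1


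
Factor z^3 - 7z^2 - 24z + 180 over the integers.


Try integer roots (divisors of 180). z=6: p(6)=0.
Divide out (z - 6): quotient is z^2 - z - 30.
Factor the quadratic: (z - 6)(z + 5)
Result: (z - 6)(z - 6)(z + 5)


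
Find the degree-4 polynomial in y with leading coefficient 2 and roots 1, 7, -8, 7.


p(y) = 2(y - 1)(y - 7)(y + 8)(y - 7)
Expand: 2y^4 - 14y^3 - 114y^2 + 910y - 784


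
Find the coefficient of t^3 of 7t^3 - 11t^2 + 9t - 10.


Read off the coefficient of t^3: 7


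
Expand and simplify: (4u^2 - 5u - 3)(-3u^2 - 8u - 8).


Distribute each term of the first polynomial:
  (4u^2)(-3u^2 - 8u - 8) = -12u^4 - 32u^3 - 32u^2
  (-5u)(-3u^2 - 8u - 8) = 15u^3 + 40u^2 + 40u
  (-3)(-3u^2 - 8u - 8) = 9u^2 + 24u + 24
Sum: -12u^4 - 17u^3 + 17u^2 + 64u + 24


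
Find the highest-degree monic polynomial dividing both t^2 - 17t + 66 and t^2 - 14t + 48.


Factor each:
  t^2 - 17t + 66 = (t - 6)(t - 11)
  t^2 - 14t + 48 = (t - 6)(t - 8)
Common monic factor: t - 6


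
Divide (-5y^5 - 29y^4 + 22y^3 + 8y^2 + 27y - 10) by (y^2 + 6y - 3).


(-5y^5 - 29y^4 + 22y^3 + 8y^2 + 27y - 10) / (y^2 + 6y - 3)
Step 1: -5y^3 * (y^2 + 6y - 3) = -5y^5 - 30y^4 + 15y^3; subtract.
Step 2: y^2 * (y^2 + 6y - 3) = y^4 + 6y^3 - 3y^2; subtract.
Step 3: y * (y^2 + 6y - 3) = y^3 + 6y^2 - 3y; subtract.
Step 4: 5 * (y^2 + 6y - 3) = 5y^2 + 30y - 15; subtract.
Quotient: -5y^3 + y^2 + y + 5, Remainder: 5


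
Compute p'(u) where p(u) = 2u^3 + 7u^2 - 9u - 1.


Apply the power rule term by term:
  d/du(2u^3) = 6u^2
  d/du(7u^2) = 14u
  d/du(-9u) = -9
  d/du(-1) = 0
p'(u) = 6u^2 + 14u - 9


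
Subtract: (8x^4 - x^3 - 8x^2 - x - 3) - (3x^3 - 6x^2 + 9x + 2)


Distribute the minus sign:
  (8x^4 - x^3 - 8x^2 - x - 3)
- (3x^3 - 6x^2 + 9x + 2)
Negate second polynomial: -3x^3 + 6x^2 - 9x - 2
Add: 8x^4 - 4x^3 - 2x^2 - 10x - 5


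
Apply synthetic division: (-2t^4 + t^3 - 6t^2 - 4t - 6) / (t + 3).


Synthetic division with c = -3. Coefficients: -2, 1, -6, -4, -6
Bring down -2.
  -2 * -3 = 6; 6 + 1 = 7
  7 * -3 = -21; -21 - 6 = -27
  -27 * -3 = 81; 81 - 4 = 77
  77 * -3 = -231; -231 - 6 = -237
Quotient: -2t^3 + 7t^2 - 27t + 77, Remainder: -237


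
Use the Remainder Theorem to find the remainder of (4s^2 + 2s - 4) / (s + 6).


By the Remainder Theorem, the remainder equals p(-6):
  4*(-6)^2 = 144
  2*(-6)^1 = -12
  constant: -4
Sum: 144 - 12 - 4 = 128


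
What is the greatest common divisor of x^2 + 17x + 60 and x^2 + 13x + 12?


Factor each:
  x^2 + 17x + 60 = (x + 12)(x + 5)
  x^2 + 13x + 12 = (x + 12)(x + 1)
Common monic factor: x + 12


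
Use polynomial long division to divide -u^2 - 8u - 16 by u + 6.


(-u^2 - 8u - 16) / (u + 6)
Step 1: -u * (u + 6) = -u^2 - 6u; subtract.
Step 2: -2 * (u + 6) = -2u - 12; subtract.
Quotient: -u - 2, Remainder: -4


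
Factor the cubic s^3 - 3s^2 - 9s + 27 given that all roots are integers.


Try integer roots (divisors of 27). s=3: p(3)=0.
Divide out (s - 3): quotient is s^2 - 9.
Factor the quadratic: (s - 3)(s + 3)
Result: (s - 3)(s - 3)(s + 3)


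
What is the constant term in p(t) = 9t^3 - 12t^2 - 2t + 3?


Read off the constant term: 3


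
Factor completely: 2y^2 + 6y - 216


Roots satisfy r1 + r2 = -b/a = -3 and r1*r2 = c/a = -108.
So r1 = 9, r2 = -12.
2y^2 + 6y - 216 = 2(y - r1)(y - r2) = 2(y - 9)(y + 12)


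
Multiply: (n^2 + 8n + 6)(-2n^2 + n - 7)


Distribute each term of the first polynomial:
  (n^2)(-2n^2 + n - 7) = -2n^4 + n^3 - 7n^2
  (8n)(-2n^2 + n - 7) = -16n^3 + 8n^2 - 56n
  (6)(-2n^2 + n - 7) = -12n^2 + 6n - 42
Sum: -2n^4 - 15n^3 - 11n^2 - 50n - 42


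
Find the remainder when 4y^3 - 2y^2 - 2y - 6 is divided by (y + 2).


By the Remainder Theorem, the remainder equals p(-2):
  4*(-2)^3 = -32
  -2*(-2)^2 = -8
  -2*(-2)^1 = 4
  constant: -6
Sum: -32 - 8 + 4 - 6 = -42


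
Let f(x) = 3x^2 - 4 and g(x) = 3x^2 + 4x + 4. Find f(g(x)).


Substitute g(x) into f:
f(g(x)) = 3*(3x^2 + 4x + 4)^2 + (-4)
(3x^2 + 4x + 4)^2 = 9x^4 + 24x^3 + 40x^2 + 32x + 16
Expand and combine: 27x^4 + 72x^3 + 120x^2 + 96x + 44


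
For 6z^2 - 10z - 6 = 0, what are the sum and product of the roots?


For az^2+bz+c=0: sum = -b/a, product = c/a.
a=6, b=-10, c=-6
Sum = -(-10)/6 = 5/3
Product = (-6)/6 = -1


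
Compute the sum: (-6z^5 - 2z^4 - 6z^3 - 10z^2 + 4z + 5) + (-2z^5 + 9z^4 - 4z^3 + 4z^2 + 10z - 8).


Align terms by degree and add:
  -6z^5 - 2z^4 - 6z^3 - 10z^2 + 4z + 5
  -2z^5 + 9z^4 - 4z^3 + 4z^2 + 10z - 8
= -8z^5 + 7z^4 - 10z^3 - 6z^2 + 14z - 3


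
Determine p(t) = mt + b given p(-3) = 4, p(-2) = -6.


p(t) = mt + b. Using p(-3)=4, p(-2)=-6:
m = (4 + 6)/(-3 + 2) = 10/-1 = -10
b = 4 - m*(-3) = 4 - 30 = -26
p(t) = -10t - 26


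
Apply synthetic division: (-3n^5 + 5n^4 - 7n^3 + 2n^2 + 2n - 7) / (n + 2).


Synthetic division with c = -2. Coefficients: -3, 5, -7, 2, 2, -7
Bring down -3.
  -3 * -2 = 6; 6 + 5 = 11
  11 * -2 = -22; -22 - 7 = -29
  -29 * -2 = 58; 58 + 2 = 60
  60 * -2 = -120; -120 + 2 = -118
  -118 * -2 = 236; 236 - 7 = 229
Quotient: -3n^4 + 11n^3 - 29n^2 + 60n - 118, Remainder: 229


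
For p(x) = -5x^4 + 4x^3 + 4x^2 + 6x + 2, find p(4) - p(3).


p(4) = -934
p(3) = -241
p(4) - p(3) = -934 + 241 = -693


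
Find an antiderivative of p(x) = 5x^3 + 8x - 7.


Reverse power rule on each term:
  ∫ 5x^3 dx = (5/4)x^4
  ∫ 8x dx = 4x^2
  ∫ -7 dx = -7x
F(x) = (5/4)x^4 + 4x^2 - 7x + C


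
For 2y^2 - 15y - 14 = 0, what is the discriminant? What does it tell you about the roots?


D = b^2 - 4ac = (-15)^2 - 4(2)(-14) = 225 + 112 = 337
Since D > 0: two distinct irrational roots


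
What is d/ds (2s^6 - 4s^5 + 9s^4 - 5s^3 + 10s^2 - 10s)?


Apply the power rule term by term:
  d/ds(2s^6) = 12s^5
  d/ds(-4s^5) = -20s^4
  d/ds(9s^4) = 36s^3
  d/ds(-5s^3) = -15s^2
  d/ds(10s^2) = 20s
  d/ds(-10s) = -10
p'(s) = 12s^5 - 20s^4 + 36s^3 - 15s^2 + 20s - 10
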